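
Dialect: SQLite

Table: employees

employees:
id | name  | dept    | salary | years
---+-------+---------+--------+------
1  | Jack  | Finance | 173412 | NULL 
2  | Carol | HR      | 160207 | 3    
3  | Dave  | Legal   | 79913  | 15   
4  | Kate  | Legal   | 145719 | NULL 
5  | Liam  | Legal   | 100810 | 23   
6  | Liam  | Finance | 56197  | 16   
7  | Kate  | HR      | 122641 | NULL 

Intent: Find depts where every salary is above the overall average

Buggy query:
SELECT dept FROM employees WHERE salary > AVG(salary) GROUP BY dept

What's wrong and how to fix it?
Bug: AVG() is an aggregate; it can't sit directly in WHERE

Fix: Use a subquery for AVG and a HAVING MIN(...) filter so the condition holds for every row in the group

Corrected query:
SELECT dept FROM employees GROUP BY dept HAVING MIN(salary) > (SELECT AVG(salary) FROM employees)

Result:
dept
----
HR  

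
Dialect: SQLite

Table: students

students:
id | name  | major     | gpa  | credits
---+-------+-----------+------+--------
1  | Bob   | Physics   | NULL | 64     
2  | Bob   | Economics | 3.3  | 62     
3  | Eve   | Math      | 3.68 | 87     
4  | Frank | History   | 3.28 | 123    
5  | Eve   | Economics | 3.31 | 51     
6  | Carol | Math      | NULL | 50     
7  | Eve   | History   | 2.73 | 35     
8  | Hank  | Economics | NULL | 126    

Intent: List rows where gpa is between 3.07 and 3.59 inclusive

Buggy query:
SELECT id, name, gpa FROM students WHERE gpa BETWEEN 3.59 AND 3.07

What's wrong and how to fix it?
Bug: The bounds are reversed; BETWEEN a AND b requires a <= b to match anything

Fix: Write BETWEEN 3.07 AND 3.59

Corrected query:
SELECT id, name, gpa FROM students WHERE gpa BETWEEN 3.07 AND 3.59

Result:
id | name  | gpa 
---+-------+-----
2  | Bob   | 3.3 
4  | Frank | 3.28
5  | Eve   | 3.31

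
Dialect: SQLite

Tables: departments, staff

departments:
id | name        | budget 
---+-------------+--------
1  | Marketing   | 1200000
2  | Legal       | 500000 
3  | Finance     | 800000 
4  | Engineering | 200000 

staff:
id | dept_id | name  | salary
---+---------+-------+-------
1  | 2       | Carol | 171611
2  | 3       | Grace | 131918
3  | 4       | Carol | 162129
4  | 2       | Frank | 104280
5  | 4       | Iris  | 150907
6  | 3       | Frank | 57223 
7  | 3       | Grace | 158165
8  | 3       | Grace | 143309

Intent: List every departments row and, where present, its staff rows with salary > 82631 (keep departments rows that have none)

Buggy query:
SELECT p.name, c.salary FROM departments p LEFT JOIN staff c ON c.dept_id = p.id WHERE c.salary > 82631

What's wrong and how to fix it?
Bug: A WHERE condition on the right-hand table after LEFT JOIN drops unmatched parents

Fix: Move the right-table condition into the ON clause so unmatched parents are kept

Corrected query:
SELECT p.name, c.salary FROM departments p LEFT JOIN staff c ON c.dept_id = p.id AND c.salary > 82631

Result:
name        | salary
------------+-------
Marketing   | NULL  
Legal       | 104280
Legal       | 171611
Finance     | 131918
Finance     | 143309
Finance     | 158165
Engineering | 150907
Engineering | 162129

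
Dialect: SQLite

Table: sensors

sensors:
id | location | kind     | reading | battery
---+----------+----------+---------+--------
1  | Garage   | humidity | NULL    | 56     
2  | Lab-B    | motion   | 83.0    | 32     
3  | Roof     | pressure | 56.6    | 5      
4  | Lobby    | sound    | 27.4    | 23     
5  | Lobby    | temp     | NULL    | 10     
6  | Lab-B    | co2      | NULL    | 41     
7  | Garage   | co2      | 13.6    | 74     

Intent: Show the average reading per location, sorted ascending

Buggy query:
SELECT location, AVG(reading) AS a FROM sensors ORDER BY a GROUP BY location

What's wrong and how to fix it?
Bug: ORDER BY appears before GROUP BY; SQL clause order requires GROUP BY first

Fix: Reorder: SELECT … FROM … GROUP BY … ORDER BY …

Corrected query:
SELECT location, AVG(reading) AS a FROM sensors GROUP BY location ORDER BY a

Result:
location | a   
---------+-----
Garage   | 13.6
Lobby    | 27.4
Roof     | 56.6
Lab-B    | 83  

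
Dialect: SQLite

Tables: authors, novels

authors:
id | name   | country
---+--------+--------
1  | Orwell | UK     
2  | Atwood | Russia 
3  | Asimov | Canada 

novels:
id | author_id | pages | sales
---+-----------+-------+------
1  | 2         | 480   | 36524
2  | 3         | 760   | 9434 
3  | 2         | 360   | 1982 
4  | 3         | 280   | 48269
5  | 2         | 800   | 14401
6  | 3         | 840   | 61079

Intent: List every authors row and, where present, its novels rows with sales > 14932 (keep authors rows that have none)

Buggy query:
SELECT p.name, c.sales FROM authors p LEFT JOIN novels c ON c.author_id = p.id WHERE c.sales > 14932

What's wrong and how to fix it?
Bug: Filtering c.sales in WHERE discards the NULL rows produced by LEFT JOIN, turning it into an inner join

Fix: Move the right-table condition into the ON clause so unmatched parents are kept

Corrected query:
SELECT p.name, c.sales FROM authors p LEFT JOIN novels c ON c.author_id = p.id AND c.sales > 14932

Result:
name   | sales
-------+------
Orwell | NULL 
Atwood | 36524
Asimov | 48269
Asimov | 61079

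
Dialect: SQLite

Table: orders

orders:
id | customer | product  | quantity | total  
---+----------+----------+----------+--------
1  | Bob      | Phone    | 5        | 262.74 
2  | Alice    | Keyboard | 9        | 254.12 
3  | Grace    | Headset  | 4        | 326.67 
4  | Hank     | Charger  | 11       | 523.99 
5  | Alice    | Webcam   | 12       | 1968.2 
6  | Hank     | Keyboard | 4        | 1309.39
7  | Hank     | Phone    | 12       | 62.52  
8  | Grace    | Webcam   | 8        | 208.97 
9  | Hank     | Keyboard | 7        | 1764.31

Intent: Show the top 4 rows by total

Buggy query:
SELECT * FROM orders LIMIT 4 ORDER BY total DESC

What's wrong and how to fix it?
Bug: LIMIT must come after ORDER BY

Fix: Sort with ORDER BY, then apply LIMIT

Corrected query:
SELECT * FROM orders ORDER BY total DESC LIMIT 4

Result:
id | customer | product  | quantity | total  
---+----------+----------+----------+--------
5  | Alice    | Webcam   | 12       | 1968.2 
9  | Hank     | Keyboard | 7        | 1764.31
6  | Hank     | Keyboard | 4        | 1309.39
4  | Hank     | Charger  | 11       | 523.99 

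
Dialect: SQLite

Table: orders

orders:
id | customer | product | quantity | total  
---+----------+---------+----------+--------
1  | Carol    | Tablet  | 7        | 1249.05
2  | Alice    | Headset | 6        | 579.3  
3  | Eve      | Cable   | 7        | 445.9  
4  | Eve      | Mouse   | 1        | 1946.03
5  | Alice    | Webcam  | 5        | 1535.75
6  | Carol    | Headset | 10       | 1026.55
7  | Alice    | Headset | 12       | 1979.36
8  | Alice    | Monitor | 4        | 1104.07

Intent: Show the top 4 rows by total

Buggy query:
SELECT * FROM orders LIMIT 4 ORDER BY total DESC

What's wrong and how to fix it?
Bug: LIMIT must come after ORDER BY

Fix: Sort with ORDER BY, then apply LIMIT

Corrected query:
SELECT * FROM orders ORDER BY total DESC LIMIT 4

Result:
id | customer | product | quantity | total  
---+----------+---------+----------+--------
7  | Alice    | Headset | 12       | 1979.36
4  | Eve      | Mouse   | 1        | 1946.03
5  | Alice    | Webcam  | 5        | 1535.75
1  | Carol    | Tablet  | 7        | 1249.05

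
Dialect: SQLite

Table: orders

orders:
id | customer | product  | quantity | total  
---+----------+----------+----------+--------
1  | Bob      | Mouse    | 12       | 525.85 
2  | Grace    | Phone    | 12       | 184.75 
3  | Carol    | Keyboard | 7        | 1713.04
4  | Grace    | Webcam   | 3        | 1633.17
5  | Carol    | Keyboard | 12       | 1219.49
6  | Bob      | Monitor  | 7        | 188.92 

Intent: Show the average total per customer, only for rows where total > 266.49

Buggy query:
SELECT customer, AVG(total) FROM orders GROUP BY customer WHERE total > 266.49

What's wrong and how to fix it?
Bug: Row-level WHERE must come before GROUP BY in the clause order

Fix: Move the WHERE clause before GROUP BY

Corrected query:
SELECT customer, AVG(total) FROM orders WHERE total > 266.49 GROUP BY customer

Result:
customer | AVG(total)
---------+-----------
Bob      | 525.85    
Carol    | 1466.265  
Grace    | 1633.17   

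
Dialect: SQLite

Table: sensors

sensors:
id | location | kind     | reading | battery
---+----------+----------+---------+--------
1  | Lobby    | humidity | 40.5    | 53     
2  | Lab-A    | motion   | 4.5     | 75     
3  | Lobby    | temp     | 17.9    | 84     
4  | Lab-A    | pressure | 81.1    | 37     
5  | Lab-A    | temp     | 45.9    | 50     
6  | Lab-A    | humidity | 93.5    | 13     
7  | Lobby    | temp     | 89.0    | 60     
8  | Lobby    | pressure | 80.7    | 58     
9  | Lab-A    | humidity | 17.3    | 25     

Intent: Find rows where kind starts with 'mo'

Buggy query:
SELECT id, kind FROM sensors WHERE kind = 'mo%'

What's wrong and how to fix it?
Bug: Wildcards only work with LIKE; '=' treats '%' as a literal character

Fix: Use LIKE for wildcard pattern matching

Corrected query:
SELECT id, kind FROM sensors WHERE kind LIKE 'mo%'

Result:
id | kind  
---+-------
2  | motion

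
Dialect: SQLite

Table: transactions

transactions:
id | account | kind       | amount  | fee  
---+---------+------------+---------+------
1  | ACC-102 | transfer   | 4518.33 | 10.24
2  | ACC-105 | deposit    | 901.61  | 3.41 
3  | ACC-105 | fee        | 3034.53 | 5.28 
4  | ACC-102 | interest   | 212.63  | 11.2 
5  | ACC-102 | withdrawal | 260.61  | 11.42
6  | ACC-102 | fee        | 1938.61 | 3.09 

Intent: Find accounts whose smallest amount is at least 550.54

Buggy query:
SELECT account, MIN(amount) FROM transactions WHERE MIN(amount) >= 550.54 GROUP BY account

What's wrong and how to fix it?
Bug: Aggregates like MIN are computed per group after WHERE runs

Fix: Replace WHERE with HAVING after the GROUP BY

Corrected query:
SELECT account, MIN(amount) FROM transactions GROUP BY account HAVING MIN(amount) >= 550.54

Result:
account | MIN(amount)
--------+------------
ACC-105 | 901.61     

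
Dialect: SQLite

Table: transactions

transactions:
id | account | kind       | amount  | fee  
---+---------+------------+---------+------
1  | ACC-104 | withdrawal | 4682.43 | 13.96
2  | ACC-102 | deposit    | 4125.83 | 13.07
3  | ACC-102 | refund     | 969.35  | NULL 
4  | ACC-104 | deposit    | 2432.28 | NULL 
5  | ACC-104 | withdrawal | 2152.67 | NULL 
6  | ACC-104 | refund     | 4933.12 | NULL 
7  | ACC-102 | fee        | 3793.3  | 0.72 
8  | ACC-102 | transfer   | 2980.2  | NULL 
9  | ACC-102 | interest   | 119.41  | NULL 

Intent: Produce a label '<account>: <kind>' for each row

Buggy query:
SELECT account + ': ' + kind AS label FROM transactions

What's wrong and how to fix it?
Bug: '+' is numeric addition; on text columns SQLite converts them to 0 instead of concatenating

Fix: Replace + with || to concatenate text

Corrected query:
SELECT account || ': ' || kind AS label FROM transactions

Result:
label              
-------------------
ACC-104: withdrawal
ACC-102: deposit   
ACC-102: refund    
ACC-104: deposit   
ACC-104: withdrawal
ACC-104: refund    
ACC-102: fee       
ACC-102: transfer  
ACC-102: interest  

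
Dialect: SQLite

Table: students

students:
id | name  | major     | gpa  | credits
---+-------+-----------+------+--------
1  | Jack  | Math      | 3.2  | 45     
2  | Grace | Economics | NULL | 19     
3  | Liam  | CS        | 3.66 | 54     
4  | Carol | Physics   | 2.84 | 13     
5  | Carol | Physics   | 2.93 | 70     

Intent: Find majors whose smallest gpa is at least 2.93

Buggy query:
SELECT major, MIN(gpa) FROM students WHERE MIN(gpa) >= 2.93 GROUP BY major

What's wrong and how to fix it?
Bug: MIN() in WHERE is a misuse of aggregate

Fix: Replace WHERE with HAVING after the GROUP BY

Corrected query:
SELECT major, MIN(gpa) FROM students GROUP BY major HAVING MIN(gpa) >= 2.93

Result:
major | MIN(gpa)
------+---------
CS    | 3.66    
Math  | 3.2     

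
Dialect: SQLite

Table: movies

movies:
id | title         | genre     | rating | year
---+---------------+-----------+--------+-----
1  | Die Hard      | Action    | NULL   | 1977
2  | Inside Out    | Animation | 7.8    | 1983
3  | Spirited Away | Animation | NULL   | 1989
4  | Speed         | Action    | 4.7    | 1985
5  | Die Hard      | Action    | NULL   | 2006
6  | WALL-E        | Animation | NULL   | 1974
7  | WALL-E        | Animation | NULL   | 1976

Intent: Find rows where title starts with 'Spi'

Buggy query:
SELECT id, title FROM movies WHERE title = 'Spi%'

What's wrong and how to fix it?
Bug: '=' compares the literal string including the % character; pattern matching needs LIKE

Fix: Replace '=' with LIKE so 'Spi%' is treated as a pattern

Corrected query:
SELECT id, title FROM movies WHERE title LIKE 'Spi%'

Result:
id | title        
---+--------------
3  | Spirited Away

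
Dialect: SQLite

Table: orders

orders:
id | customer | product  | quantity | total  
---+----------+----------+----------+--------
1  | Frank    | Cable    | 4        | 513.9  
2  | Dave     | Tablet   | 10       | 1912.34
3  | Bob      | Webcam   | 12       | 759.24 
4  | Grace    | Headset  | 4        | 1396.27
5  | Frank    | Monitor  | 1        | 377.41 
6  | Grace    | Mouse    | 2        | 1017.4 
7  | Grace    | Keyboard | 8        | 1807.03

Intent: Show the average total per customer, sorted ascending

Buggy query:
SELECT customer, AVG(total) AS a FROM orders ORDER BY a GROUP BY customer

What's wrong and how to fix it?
Bug: ORDER BY appears before GROUP BY; SQL clause order requires GROUP BY first

Fix: Reorder: SELECT … FROM … GROUP BY … ORDER BY …

Corrected query:
SELECT customer, AVG(total) AS a FROM orders GROUP BY customer ORDER BY a

Result:
customer | a      
---------+--------
Frank    | 445.655
Bob      | 759.24 
Grace    | 1406.9 
Dave     | 1912.34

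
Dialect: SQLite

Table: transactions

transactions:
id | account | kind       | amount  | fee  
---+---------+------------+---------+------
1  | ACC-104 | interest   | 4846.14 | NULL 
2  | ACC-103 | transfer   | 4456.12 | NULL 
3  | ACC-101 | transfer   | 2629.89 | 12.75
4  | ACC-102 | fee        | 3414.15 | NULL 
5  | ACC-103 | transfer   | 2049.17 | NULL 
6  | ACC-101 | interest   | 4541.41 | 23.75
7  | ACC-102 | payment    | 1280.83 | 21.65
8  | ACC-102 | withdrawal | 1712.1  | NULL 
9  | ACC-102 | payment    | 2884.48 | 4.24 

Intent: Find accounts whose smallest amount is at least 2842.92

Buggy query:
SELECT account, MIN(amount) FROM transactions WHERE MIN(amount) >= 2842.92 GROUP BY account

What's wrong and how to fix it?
Bug: Aggregates like MIN are computed per group after WHERE runs

Fix: Use HAVING for the per-group MIN condition

Corrected query:
SELECT account, MIN(amount) FROM transactions GROUP BY account HAVING MIN(amount) >= 2842.92

Result:
account | MIN(amount)
--------+------------
ACC-104 | 4846.14    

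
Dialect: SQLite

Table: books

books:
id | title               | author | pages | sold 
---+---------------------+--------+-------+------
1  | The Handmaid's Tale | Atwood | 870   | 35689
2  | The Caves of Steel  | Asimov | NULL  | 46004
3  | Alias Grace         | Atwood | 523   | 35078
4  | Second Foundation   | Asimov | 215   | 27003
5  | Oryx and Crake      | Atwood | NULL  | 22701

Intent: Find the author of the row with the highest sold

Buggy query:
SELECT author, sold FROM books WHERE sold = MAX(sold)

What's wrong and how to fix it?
Bug: WHERE is evaluated per row; an aggregate over the whole table isn't defined there

Fix: Wrap MAX in a scalar subquery so WHERE compares against a single value

Corrected query:
SELECT author, sold FROM books WHERE sold = (SELECT MAX(sold) FROM books)

Result:
author | sold 
-------+------
Asimov | 46004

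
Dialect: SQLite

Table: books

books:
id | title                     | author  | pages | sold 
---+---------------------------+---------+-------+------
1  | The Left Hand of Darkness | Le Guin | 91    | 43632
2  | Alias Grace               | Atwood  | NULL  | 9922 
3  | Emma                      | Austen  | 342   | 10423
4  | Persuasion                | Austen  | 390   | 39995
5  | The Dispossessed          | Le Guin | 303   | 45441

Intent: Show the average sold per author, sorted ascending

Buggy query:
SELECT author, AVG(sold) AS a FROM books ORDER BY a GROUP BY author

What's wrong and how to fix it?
Bug: GROUP BY must precede ORDER BY

Fix: Move ORDER BY to the end, after GROUP BY

Corrected query:
SELECT author, AVG(sold) AS a FROM books GROUP BY author ORDER BY a

Result:
author  | a      
--------+--------
Atwood  | 9922   
Austen  | 25209  
Le Guin | 44536.5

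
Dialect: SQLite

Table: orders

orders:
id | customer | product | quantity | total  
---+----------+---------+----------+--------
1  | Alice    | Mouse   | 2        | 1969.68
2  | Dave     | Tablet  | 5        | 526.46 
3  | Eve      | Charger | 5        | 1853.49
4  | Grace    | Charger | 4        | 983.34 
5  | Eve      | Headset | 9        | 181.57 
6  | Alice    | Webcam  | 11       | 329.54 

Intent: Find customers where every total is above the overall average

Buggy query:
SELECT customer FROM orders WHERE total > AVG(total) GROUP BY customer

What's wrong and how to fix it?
Bug: AVG() is an aggregate; it can't sit directly in WHERE

Fix: Use a subquery for AVG and a HAVING MIN(...) filter so the condition holds for every row in the group

Corrected query:
SELECT customer FROM orders GROUP BY customer HAVING MIN(total) > (SELECT AVG(total) FROM orders)

Result:
customer
--------
Grace   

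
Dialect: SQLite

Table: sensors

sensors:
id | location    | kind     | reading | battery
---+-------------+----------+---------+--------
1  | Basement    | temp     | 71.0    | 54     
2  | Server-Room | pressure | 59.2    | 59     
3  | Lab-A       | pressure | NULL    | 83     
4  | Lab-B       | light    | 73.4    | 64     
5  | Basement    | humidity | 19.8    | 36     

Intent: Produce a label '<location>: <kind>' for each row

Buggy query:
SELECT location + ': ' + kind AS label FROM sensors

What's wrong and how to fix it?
Bug: '+' is numeric addition; on text columns SQLite converts them to 0 instead of concatenating

Fix: Use the || operator for string concatenation

Corrected query:
SELECT location || ': ' || kind AS label FROM sensors

Result:
label                
---------------------
Basement: temp       
Server-Room: pressure
Lab-A: pressure      
Lab-B: light         
Basement: humidity   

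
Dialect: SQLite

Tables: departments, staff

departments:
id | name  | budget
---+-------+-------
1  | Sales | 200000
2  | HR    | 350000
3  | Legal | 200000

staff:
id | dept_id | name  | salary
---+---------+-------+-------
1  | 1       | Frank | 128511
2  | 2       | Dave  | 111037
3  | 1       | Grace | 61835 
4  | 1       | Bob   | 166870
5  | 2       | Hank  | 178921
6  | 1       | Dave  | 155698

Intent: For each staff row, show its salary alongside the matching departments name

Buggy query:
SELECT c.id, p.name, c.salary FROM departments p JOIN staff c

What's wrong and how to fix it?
Bug: JOIN with no ON clause produces a cartesian product; every staff row pairs with every departments row

Fix: Specify the join condition linking the foreign key to the parent id

Corrected query:
SELECT c.id, p.name, c.salary FROM departments p JOIN staff c ON c.dept_id = p.id

Result:
id | name  | salary
---+-------+-------
1  | Sales | 128511
2  | HR    | 111037
3  | Sales | 61835 
4  | Sales | 166870
5  | HR    | 178921
6  | Sales | 155698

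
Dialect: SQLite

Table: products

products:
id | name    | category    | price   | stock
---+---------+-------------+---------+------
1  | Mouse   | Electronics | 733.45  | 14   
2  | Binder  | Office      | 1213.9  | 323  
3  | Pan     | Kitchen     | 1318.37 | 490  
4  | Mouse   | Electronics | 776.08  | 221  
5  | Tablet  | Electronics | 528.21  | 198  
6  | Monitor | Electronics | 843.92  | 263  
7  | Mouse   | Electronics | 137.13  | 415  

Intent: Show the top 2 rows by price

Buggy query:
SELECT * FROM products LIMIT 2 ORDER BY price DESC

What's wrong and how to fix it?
Bug: ORDER BY cannot follow LIMIT; LIMIT is the final clause

Fix: Sort with ORDER BY, then apply LIMIT

Corrected query:
SELECT * FROM products ORDER BY price DESC LIMIT 2

Result:
id | name   | category | price   | stock
---+--------+----------+---------+------
3  | Pan    | Kitchen  | 1318.37 | 490  
2  | Binder | Office   | 1213.9  | 323  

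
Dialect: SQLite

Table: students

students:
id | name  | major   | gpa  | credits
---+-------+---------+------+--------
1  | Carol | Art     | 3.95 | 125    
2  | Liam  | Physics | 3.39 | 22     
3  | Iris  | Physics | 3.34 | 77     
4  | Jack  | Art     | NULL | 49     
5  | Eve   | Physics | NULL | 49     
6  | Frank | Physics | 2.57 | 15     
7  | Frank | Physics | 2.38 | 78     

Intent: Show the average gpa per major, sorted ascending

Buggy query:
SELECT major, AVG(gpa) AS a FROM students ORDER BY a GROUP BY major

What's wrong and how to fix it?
Bug: ORDER BY appears before GROUP BY; SQL clause order requires GROUP BY first

Fix: Move ORDER BY to the end, after GROUP BY

Corrected query:
SELECT major, AVG(gpa) AS a FROM students GROUP BY major ORDER BY a

Result:
major   | a   
--------+-----
Physics | 2.92
Art     | 3.95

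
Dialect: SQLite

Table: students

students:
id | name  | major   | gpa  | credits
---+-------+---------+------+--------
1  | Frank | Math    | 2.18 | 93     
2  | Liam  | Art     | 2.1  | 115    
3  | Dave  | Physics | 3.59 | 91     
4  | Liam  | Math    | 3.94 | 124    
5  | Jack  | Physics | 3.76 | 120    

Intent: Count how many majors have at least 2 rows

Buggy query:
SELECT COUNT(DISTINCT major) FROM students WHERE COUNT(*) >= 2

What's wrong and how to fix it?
Bug: WHERE filters individual rows, not groups, so a group-level COUNT is invalid there

Fix: Use a subquery that GROUPs and filters with HAVING, then count its rows

Corrected query:
SELECT COUNT(*) FROM (SELECT major FROM students GROUP BY major HAVING COUNT(*) >= 2)

Result:
COUNT(*)
--------
2       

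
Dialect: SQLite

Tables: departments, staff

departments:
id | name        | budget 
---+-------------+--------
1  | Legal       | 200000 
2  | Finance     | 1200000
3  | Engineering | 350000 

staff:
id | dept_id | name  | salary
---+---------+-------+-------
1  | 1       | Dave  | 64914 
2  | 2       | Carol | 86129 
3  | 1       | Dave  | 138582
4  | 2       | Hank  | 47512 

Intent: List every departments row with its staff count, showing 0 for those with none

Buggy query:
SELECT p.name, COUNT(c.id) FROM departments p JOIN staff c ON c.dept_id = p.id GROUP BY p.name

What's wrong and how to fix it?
Bug: INNER JOIN drops departments rows that have no matching staff rows

Fix: Switch to LEFT JOIN to retain unmatched parent rows

Corrected query:
SELECT p.name, COUNT(c.id) FROM departments p LEFT JOIN staff c ON c.dept_id = p.id GROUP BY p.name

Result:
name        | COUNT(c.id)
------------+------------
Engineering | 0          
Finance     | 2          
Legal       | 2          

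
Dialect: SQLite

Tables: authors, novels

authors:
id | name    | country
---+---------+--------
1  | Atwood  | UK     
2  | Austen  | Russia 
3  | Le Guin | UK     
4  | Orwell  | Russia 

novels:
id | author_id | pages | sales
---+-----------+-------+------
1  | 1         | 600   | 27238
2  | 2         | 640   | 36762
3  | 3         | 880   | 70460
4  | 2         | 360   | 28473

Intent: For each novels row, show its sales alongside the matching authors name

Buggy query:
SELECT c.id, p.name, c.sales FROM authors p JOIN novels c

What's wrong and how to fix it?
Bug: JOIN with no ON clause produces a cartesian product; every novels row pairs with every authors row

Fix: Specify the join condition linking the foreign key to the parent id

Corrected query:
SELECT c.id, p.name, c.sales FROM authors p JOIN novels c ON c.author_id = p.id

Result:
id | name    | sales
---+---------+------
1  | Atwood  | 27238
2  | Austen  | 36762
3  | Le Guin | 70460
4  | Austen  | 28473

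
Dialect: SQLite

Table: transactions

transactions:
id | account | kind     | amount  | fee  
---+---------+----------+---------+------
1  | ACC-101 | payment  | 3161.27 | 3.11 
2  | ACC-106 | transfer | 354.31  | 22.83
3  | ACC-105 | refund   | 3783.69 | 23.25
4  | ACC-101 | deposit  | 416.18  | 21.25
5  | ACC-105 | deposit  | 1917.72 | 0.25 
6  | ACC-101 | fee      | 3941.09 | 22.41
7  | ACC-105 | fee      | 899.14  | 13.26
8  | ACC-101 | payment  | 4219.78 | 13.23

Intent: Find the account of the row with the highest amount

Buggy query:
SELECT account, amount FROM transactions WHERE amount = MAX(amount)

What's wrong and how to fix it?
Bug: WHERE is evaluated per row; an aggregate over the whole table isn't defined there

Fix: Wrap MAX in a scalar subquery so WHERE compares against a single value

Corrected query:
SELECT account, amount FROM transactions WHERE amount = (SELECT MAX(amount) FROM transactions)

Result:
account | amount 
--------+--------
ACC-101 | 4219.78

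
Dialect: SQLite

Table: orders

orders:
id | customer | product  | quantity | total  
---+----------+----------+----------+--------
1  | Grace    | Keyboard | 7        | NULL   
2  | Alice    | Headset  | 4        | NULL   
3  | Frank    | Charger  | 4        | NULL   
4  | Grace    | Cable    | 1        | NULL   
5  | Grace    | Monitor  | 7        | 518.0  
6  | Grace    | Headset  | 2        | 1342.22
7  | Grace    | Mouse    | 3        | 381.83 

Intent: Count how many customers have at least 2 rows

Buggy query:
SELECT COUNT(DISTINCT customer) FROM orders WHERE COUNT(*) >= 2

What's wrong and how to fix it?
Bug: COUNT(*) cannot appear in WHERE; the per-group count doesn't exist yet

Fix: Use a subquery that GROUPs and filters with HAVING, then count its rows

Corrected query:
SELECT COUNT(*) FROM (SELECT customer FROM orders GROUP BY customer HAVING COUNT(*) >= 2)

Result:
COUNT(*)
--------
1       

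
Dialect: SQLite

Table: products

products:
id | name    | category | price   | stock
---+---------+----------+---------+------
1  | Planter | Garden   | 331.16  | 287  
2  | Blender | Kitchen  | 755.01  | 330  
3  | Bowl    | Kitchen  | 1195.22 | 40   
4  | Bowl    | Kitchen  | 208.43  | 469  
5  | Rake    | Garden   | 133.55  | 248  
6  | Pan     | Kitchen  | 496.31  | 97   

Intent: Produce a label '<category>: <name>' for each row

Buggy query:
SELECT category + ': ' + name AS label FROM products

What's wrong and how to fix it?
Bug: '+' is numeric addition; on text columns SQLite converts them to 0 instead of concatenating

Fix: Use the || operator for string concatenation

Corrected query:
SELECT category || ': ' || name AS label FROM products

Result:
label           
----------------
Garden: Planter 
Kitchen: Blender
Kitchen: Bowl   
Kitchen: Bowl   
Garden: Rake    
Kitchen: Pan    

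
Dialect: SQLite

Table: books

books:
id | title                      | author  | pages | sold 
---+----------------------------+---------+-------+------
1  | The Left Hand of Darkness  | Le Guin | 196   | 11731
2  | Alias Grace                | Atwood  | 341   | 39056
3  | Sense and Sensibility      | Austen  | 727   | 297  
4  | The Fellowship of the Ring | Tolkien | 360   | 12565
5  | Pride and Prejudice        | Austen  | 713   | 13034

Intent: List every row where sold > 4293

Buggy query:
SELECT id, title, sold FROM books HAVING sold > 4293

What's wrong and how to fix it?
Bug: This is a non-aggregate query (no GROUP BY, no aggregates), so in SQLite the HAVING clause is invalid here; a row-level condition belongs in WHERE

Fix: Use WHERE for row-level filtering

Corrected query:
SELECT id, title, sold FROM books WHERE sold > 4293

Result:
id | title                      | sold 
---+----------------------------+------
1  | The Left Hand of Darkness  | 11731
2  | Alias Grace                | 39056
4  | The Fellowship of the Ring | 12565
5  | Pride and Prejudice        | 13034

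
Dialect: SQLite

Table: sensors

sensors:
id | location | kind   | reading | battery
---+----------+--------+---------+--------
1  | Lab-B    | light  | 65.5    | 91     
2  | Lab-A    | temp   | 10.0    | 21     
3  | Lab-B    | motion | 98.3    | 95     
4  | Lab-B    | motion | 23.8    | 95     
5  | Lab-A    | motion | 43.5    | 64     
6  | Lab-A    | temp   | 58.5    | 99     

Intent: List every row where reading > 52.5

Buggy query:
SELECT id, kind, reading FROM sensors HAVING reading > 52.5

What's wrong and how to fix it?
Bug: HAVING filters the output of aggregation, but this query has no GROUP BY and no aggregate functions, so SQLite rejects it (HAVING clause on a non-aggregate query); the condition here is per row

Fix: Use WHERE for row-level filtering

Corrected query:
SELECT id, kind, reading FROM sensors WHERE reading > 52.5

Result:
id | kind   | reading
---+--------+--------
1  | light  | 65.5   
3  | motion | 98.3   
6  | temp   | 58.5   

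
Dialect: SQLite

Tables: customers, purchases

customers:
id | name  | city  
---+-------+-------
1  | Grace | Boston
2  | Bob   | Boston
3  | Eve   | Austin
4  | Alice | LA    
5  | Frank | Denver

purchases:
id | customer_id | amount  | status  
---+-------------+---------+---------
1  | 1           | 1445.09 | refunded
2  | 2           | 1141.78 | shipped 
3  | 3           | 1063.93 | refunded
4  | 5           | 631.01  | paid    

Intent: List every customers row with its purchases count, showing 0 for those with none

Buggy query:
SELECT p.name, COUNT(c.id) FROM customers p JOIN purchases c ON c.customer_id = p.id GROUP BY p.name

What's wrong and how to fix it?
Bug: INNER JOIN drops customers rows that have no matching purchases rows

Fix: Switch to LEFT JOIN to retain unmatched parent rows

Corrected query:
SELECT p.name, COUNT(c.id) FROM customers p LEFT JOIN purchases c ON c.customer_id = p.id GROUP BY p.name

Result:
name  | COUNT(c.id)
------+------------
Alice | 0          
Bob   | 1          
Eve   | 1          
Frank | 1          
Grace | 1          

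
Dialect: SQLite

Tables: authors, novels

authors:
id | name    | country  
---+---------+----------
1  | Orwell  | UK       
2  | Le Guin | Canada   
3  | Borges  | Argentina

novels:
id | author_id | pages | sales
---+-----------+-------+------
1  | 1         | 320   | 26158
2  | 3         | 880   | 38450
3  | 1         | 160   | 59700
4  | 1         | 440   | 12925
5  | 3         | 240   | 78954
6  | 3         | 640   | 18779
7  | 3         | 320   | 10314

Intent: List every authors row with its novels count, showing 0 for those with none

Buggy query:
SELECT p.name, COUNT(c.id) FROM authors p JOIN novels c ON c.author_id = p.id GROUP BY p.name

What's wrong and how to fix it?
Bug: INNER JOIN drops authors rows that have no matching novels rows

Fix: Switch to LEFT JOIN to retain unmatched parent rows

Corrected query:
SELECT p.name, COUNT(c.id) FROM authors p LEFT JOIN novels c ON c.author_id = p.id GROUP BY p.name

Result:
name    | COUNT(c.id)
--------+------------
Borges  | 4          
Le Guin | 0          
Orwell  | 3          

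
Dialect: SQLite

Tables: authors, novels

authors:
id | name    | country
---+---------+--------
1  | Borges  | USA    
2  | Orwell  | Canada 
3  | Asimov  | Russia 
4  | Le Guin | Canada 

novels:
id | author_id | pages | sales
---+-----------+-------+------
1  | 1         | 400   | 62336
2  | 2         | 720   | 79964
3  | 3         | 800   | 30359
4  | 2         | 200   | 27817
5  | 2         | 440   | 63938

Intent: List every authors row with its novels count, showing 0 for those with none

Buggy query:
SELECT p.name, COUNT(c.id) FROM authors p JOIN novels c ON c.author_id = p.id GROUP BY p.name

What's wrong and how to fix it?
Bug: INNER JOIN drops authors rows that have no matching novels rows

Fix: Use LEFT JOIN so parents without children still appear (COUNT(c.id) gives 0)

Corrected query:
SELECT p.name, COUNT(c.id) FROM authors p LEFT JOIN novels c ON c.author_id = p.id GROUP BY p.name

Result:
name    | COUNT(c.id)
--------+------------
Asimov  | 1          
Borges  | 1          
Le Guin | 0          
Orwell  | 3          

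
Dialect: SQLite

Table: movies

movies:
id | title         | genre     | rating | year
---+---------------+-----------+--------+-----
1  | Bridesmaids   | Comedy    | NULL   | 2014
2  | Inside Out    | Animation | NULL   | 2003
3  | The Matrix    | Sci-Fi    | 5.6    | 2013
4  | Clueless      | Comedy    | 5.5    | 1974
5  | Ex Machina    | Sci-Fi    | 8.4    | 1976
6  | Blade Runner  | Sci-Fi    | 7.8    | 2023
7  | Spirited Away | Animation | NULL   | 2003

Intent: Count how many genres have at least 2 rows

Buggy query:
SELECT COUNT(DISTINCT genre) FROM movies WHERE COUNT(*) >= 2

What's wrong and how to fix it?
Bug: WHERE filters individual rows, not groups, so a group-level COUNT is invalid there

Fix: Use a subquery that GROUPs and filters with HAVING, then count its rows

Corrected query:
SELECT COUNT(*) FROM (SELECT genre FROM movies GROUP BY genre HAVING COUNT(*) >= 2)

Result:
COUNT(*)
--------
3       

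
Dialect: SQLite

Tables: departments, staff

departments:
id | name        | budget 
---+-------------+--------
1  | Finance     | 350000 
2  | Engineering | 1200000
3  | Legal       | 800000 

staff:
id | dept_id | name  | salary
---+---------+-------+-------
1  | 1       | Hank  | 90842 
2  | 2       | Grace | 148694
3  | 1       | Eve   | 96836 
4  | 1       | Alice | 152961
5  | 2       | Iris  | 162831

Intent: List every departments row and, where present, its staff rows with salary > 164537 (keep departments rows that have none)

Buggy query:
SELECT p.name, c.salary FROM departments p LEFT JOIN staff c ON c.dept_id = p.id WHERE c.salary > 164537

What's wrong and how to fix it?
Bug: Filtering c.salary in WHERE discards the NULL rows produced by LEFT JOIN, turning it into an inner join

Fix: Put 'c.salary > 164537' in the JOIN's ON clause instead of WHERE

Corrected query:
SELECT p.name, c.salary FROM departments p LEFT JOIN staff c ON c.dept_id = p.id AND c.salary > 164537

Result:
name        | salary
------------+-------
Finance     | NULL  
Engineering | NULL  
Legal       | NULL  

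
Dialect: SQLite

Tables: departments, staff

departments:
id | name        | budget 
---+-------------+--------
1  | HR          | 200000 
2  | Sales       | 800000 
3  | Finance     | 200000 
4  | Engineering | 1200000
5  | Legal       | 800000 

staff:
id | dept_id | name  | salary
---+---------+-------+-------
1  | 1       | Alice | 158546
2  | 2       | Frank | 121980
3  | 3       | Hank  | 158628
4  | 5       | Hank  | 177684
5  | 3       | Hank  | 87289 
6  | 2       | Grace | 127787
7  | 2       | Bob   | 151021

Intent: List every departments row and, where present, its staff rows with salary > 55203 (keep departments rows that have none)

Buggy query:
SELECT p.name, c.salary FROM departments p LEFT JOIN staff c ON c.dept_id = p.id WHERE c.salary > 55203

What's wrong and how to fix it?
Bug: Filtering c.salary in WHERE discards the NULL rows produced by LEFT JOIN, turning it into an inner join

Fix: Move the right-table condition into the ON clause so unmatched parents are kept

Corrected query:
SELECT p.name, c.salary FROM departments p LEFT JOIN staff c ON c.dept_id = p.id AND c.salary > 55203

Result:
name        | salary
------------+-------
HR          | 158546
Sales       | 121980
Sales       | 127787
Sales       | 151021
Finance     | 87289 
Finance     | 158628
Engineering | NULL  
Legal       | 177684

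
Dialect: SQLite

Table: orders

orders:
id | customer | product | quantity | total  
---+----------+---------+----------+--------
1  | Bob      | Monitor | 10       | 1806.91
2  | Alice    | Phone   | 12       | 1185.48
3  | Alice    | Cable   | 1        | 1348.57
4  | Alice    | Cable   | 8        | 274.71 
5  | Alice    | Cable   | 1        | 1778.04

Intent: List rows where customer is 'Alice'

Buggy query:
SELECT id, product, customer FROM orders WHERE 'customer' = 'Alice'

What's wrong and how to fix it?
Bug: 'customer' in single quotes is a string literal, not the column; the comparison is literal-vs-literal and never true

Fix: Reference the column as customer without single quotes

Corrected query:
SELECT id, product, customer FROM orders WHERE customer = 'Alice'

Result:
id | product | customer
---+---------+---------
2  | Phone   | Alice   
3  | Cable   | Alice   
4  | Cable   | Alice   
5  | Cable   | Alice   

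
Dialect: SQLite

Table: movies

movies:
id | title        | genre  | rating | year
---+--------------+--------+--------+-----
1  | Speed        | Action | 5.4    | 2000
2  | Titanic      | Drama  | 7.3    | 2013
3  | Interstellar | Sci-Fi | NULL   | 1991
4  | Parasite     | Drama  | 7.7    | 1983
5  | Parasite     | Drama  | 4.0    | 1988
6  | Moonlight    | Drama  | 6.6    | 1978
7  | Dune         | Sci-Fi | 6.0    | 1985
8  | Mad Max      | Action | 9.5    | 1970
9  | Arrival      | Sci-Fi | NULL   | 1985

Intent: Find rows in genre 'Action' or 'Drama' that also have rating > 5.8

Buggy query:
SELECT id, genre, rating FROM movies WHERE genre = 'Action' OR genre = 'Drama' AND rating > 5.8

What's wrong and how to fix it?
Bug: Without parentheses, AND is evaluated before OR, so the rating filter only applies to the 'Drama' branch

Fix: Group the OR with parentheses (or use IN), then AND the threshold

Corrected query:
SELECT id, genre, rating FROM movies WHERE (genre = 'Action' OR genre = 'Drama') AND rating > 5.8

Result:
id | genre  | rating
---+--------+-------
2  | Drama  | 7.3   
4  | Drama  | 7.7   
6  | Drama  | 6.6   
8  | Action | 9.5   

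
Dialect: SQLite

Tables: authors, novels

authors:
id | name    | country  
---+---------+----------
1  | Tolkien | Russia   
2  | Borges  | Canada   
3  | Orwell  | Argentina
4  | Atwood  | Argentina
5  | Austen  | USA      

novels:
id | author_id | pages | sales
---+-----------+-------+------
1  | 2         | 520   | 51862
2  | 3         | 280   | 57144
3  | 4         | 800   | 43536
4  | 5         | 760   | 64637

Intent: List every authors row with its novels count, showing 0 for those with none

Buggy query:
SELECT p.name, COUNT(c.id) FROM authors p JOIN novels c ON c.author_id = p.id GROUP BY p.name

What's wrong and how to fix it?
Bug: An inner join excludes parents with zero children

Fix: Use LEFT JOIN so parents without children still appear (COUNT(c.id) gives 0)

Corrected query:
SELECT p.name, COUNT(c.id) FROM authors p LEFT JOIN novels c ON c.author_id = p.id GROUP BY p.name

Result:
name    | COUNT(c.id)
--------+------------
Atwood  | 1          
Austen  | 1          
Borges  | 1          
Orwell  | 1          
Tolkien | 0          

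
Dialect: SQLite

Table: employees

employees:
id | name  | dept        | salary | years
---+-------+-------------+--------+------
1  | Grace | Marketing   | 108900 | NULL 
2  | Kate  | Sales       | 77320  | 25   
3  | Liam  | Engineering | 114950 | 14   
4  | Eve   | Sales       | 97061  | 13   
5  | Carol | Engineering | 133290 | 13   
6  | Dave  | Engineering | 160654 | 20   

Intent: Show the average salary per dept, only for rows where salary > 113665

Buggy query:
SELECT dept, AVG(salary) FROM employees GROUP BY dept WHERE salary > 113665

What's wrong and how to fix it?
Bug: WHERE cannot follow GROUP BY

Fix: Place WHERE between FROM and GROUP BY

Corrected query:
SELECT dept, AVG(salary) FROM employees WHERE salary > 113665 GROUP BY dept

Result:
dept        | AVG(salary)
------------+------------
Engineering | 136298     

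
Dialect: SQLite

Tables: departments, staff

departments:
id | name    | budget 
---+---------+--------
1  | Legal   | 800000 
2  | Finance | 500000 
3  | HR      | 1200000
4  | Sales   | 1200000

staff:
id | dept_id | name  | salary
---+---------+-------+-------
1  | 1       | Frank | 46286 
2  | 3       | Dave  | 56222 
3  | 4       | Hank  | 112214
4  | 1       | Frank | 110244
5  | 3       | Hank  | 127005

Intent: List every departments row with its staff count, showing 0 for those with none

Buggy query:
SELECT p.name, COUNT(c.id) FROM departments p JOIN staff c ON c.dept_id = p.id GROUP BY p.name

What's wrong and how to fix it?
Bug: An inner join excludes parents with zero children

Fix: Use LEFT JOIN so parents without children still appear (COUNT(c.id) gives 0)

Corrected query:
SELECT p.name, COUNT(c.id) FROM departments p LEFT JOIN staff c ON c.dept_id = p.id GROUP BY p.name

Result:
name    | COUNT(c.id)
--------+------------
Finance | 0          
HR      | 2          
Legal   | 2          
Sales   | 1          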